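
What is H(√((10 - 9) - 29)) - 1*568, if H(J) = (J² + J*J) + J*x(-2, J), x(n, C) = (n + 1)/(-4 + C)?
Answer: (-1248*I - 625*√7)/(√7 + 2*I) ≈ -624.64 + 0.48105*I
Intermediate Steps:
x(n, C) = (1 + n)/(-4 + C)
H(J) = 2*J² - J/(-4 + J) (H(J) = (J² + J*J) + J*((1 - 2)/(-4 + J)) = (J² + J²) + J*(-1/(-4 + J)) = 2*J² + J*(-1/(-4 + J)) = 2*J² - J/(-4 + J))
H(√((10 - 9) - 29)) - 1*568 = √((10 - 9) - 29)*(-1 + 2*√((10 - 9) - 29)*(-4 + √((10 - 9) - 29)))/(-4 + √((10 - 9) - 29)) - 1*568 = √(1 - 29)*(-1 + 2*√(1 - 29)*(-4 + √(1 - 29)))/(-4 + √(1 - 29)) - 568 = √(-28)*(-1 + 2*√(-28)*(-4 + √(-28)))/(-4 + √(-28)) - 568 = (2*I*√7)*(-1 + 2*(2*I*√7)*(-4 + 2*I*√7))/(-4 + 2*I*√7) - 568 = (2*I*√7)*(-1 + 4*I*√7*(-4 + 2*I*√7))/(-4 + 2*I*√7) - 568 = 2*I*√7*(-1 + 4*I*√7*(-4 + 2*I*√7))/(-4 + 2*I*√7) - 568 = -568 + 2*I*√7*(-1 + 4*I*√7*(-4 + 2*I*√7))/(-4 + 2*I*√7)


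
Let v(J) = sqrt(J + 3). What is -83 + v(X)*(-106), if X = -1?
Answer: -83 - 106*sqrt(2) ≈ -232.91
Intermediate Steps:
v(J) = sqrt(3 + J)
-83 + v(X)*(-106) = -83 + sqrt(3 - 1)*(-106) = -83 + sqrt(2)*(-106) = -83 - 106*sqrt(2)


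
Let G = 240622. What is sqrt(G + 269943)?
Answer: sqrt(510565) ≈ 714.54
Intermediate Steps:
sqrt(G + 269943) = sqrt(240622 + 269943) = sqrt(510565)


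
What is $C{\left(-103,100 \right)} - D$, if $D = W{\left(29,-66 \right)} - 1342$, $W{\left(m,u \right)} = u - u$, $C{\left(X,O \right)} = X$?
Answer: $1239$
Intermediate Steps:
$W{\left(m,u \right)} = 0$
$D = -1342$ ($D = 0 - 1342 = -1342$)
$C{\left(-103,100 \right)} - D = -103 - -1342 = -103 + 1342 = 1239$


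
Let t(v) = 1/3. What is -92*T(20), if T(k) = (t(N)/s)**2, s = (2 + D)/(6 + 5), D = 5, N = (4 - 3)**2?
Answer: -11132/441 ≈ -25.243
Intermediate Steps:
N = 1 (N = 1**2 = 1)
t(v) = 1/3
s = 7/11 (s = (2 + 5)/(6 + 5) = 7/11 ≈ 0.63636)
T(k) = 121/441 (T(k) = (1/(3*(7/11)))**2 = ((1/3)*(11/7))**2 = (11/21)**2 = 121/441)
-92*T(20) = -92*121/441 = -11132/441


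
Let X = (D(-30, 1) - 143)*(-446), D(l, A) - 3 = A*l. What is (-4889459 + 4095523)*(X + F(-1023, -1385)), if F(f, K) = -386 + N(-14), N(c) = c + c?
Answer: -59867538016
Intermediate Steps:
N(c) = 2*c
D(l, A) = 3 + A*l
F(f, K) = -414 (F(f, K) = -386 + 2*(-14) = -386 - 28 = -414)
X = 75820 (X = ((3 + 1*(-30)) - 143)*(-446) = ((3 - 30) - 143)*(-446) = (-27 - 143)*(-446) = -170*(-446) = 75820)
(-4889459 + 4095523)*(X + F(-1023, -1385)) = (-4889459 + 4095523)*(75820 - 414) = -793936*75406 = -59867538016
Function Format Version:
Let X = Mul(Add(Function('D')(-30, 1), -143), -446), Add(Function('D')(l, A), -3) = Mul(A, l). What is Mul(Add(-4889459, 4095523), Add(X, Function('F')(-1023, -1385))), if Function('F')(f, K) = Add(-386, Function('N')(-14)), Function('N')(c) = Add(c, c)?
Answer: -59867538016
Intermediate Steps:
Function('N')(c) = Mul(2, c)
Function('D')(l, A) = Add(3, Mul(A, l))
Function('F')(f, K) = -414 (Function('F')(f, K) = Add(-386, Mul(2, -14)) = Add(-386, -28) = -414)
X = 75820 (X = Mul(Add(Add(3, Mul(1, -30)), -143), -446) = Mul(Add(Add(3, -30), -143), -446) = Mul(Add(-27, -143), -446) = Mul(-170, -446) = 75820)
Mul(Add(-4889459, 4095523), Add(X, Function('F')(-1023, -1385))) = Mul(Add(-4889459, 4095523), Add(75820, -414)) = Mul(-793936, 75406) = -59867538016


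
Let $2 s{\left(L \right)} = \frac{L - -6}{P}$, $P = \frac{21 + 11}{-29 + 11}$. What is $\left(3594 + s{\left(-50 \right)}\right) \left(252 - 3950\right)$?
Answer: $- \frac{53345499}{4} \approx -1.3336 \cdot 10^{7}$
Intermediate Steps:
$P = - \frac{16}{9}$ ($P = \frac{32}{-18} = 32 \left(- \frac{1}{18}\right) = - \frac{16}{9} \approx -1.7778$)
$s{\left(L \right)} = - \frac{27}{16} - \frac{9 L}{32}$ ($s{\left(L \right)} = \frac{\left(L - -6\right) \frac{1}{- \frac{16}{9}}}{2} = \frac{\left(L + 6\right) \left(- \frac{9}{16}\right)}{2} = \frac{\left(6 + L\right) \left(- \frac{9}{16}\right)}{2} = \frac{- \frac{27}{8} - \frac{9 L}{16}}{2} = - \frac{27}{16} - \frac{9 L}{32}$)
$\left(3594 + s{\left(-50 \right)}\right) \left(252 - 3950\right) = \left(3594 - - \frac{99}{8}\right) \left(252 - 3950\right) = \left(3594 + \left(- \frac{27}{16} + \frac{225}{16}\right)\right) \left(-3698\right) = \left(3594 + \frac{99}{8}\right) \left(-3698\right) = \frac{28851}{8} \left(-3698\right) = - \frac{53345499}{4}$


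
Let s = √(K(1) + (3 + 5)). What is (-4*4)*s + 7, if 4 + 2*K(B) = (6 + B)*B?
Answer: 7 - 8*√38 ≈ -42.315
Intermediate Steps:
K(B) = -2 + B*(6 + B)/2 (K(B) = -2 + ((6 + B)*B)/2 = -2 + (B*(6 + B))/2 = -2 + B*(6 + B)/2)
s = √38/2 (s = √((-2 + (½)*1² + 3*1) + (3 + 5)) = √((-2 + (½)*1 + 3) + 8) = √((-2 + ½ + 3) + 8) = √(3/2 + 8) = √(19/2) = √38/2 ≈ 3.0822)
(-4*4)*s + 7 = (-4*4)*(√38/2) + 7 = -8*√38 + 7 = 7 - 8*√38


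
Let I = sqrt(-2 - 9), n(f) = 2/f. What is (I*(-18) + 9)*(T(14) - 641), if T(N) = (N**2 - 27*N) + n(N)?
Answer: -51840/7 + 103680*I*sqrt(11)/7 ≈ -7405.7 + 49124.0*I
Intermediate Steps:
I = I*sqrt(11) (I = sqrt(-11) = I*sqrt(11) ≈ 3.3166*I)
T(N) = N**2 - 27*N + 2/N (T(N) = (N**2 - 27*N) + 2/N = N**2 - 27*N + 2/N)
(I*(-18) + 9)*(T(14) - 641) = ((I*sqrt(11))*(-18) + 9)*((2 + 14**2*(-27 + 14))/14 - 641) = (-18*I*sqrt(11) + 9)*((2 + 196*(-13))/14 - 641) = (9 - 18*I*sqrt(11))*((2 - 2548)/14 - 641) = (9 - 18*I*sqrt(11))*((1/14)*(-2546) - 641) = (9 - 18*I*sqrt(11))*(-1273/7 - 641) = (9 - 18*I*sqrt(11))*(-5760/7) = -51840/7 + 103680*I*sqrt(11)/7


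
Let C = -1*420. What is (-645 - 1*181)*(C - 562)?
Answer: 811132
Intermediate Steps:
C = -420
(-645 - 1*181)*(C - 562) = (-645 - 1*181)*(-420 - 562) = (-645 - 181)*(-982) = -826*(-982) = 811132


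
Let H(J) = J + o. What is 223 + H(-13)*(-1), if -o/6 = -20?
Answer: 116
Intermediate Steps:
o = 120 (o = -6*(-20) = 120)
H(J) = 120 + J (H(J) = J + 120 = 120 + J)
223 + H(-13)*(-1) = 223 + (120 - 13)*(-1) = 223 + 107*(-1) = 223 - 107 = 116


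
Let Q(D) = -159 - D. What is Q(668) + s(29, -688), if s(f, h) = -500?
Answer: -1327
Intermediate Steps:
Q(668) + s(29, -688) = (-159 - 1*668) - 500 = (-159 - 668) - 500 = -827 - 500 = -1327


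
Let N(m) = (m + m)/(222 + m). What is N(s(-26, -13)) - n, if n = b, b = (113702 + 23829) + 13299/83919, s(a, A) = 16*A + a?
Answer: -349642559/2543 ≈ -1.3749e+5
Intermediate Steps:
s(a, A) = a + 16*A
b = 349741736/2543 (b = 137531 + 13299*(1/83919) = 137531 + 403/2543 = 349741736/2543 ≈ 1.3753e+5)
n = 349741736/2543 ≈ 1.3753e+5
N(m) = 2*m/(222 + m) (N(m) = (2*m)/(222 + m) = 2*m/(222 + m))
N(s(-26, -13)) - n = 2*(-26 + 16*(-13))/(222 + (-26 + 16*(-13))) - 1*349741736/2543 = 2*(-26 - 208)/(222 + (-26 - 208)) - 349741736/2543 = 2*(-234)/(222 - 234) - 349741736/2543 = 2*(-234)/(-12) - 349741736/2543 = 2*(-234)*(-1/12) - 349741736/2543 = 39 - 349741736/2543 = -349642559/2543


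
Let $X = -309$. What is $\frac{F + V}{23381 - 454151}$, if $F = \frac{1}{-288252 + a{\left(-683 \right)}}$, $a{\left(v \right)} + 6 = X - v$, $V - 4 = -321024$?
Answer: $\frac{30805507227}{41337263560} \approx 0.74522$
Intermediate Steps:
$V = -321020$ ($V = 4 - 321024 = -321020$)
$a{\left(v \right)} = -315 - v$ ($a{\left(v \right)} = -6 - \left(309 + v\right) = -315 - v$)
$F = - \frac{1}{287884}$ ($F = \frac{1}{-288252 - -368} = \frac{1}{-288252 + \left(-315 + 683\right)} = \frac{1}{-288252 + 368} = \frac{1}{-287884} = - \frac{1}{287884} \approx -3.4736 \cdot 10^{-6}$)
$\frac{F + V}{23381 - 454151} = \frac{- \frac{1}{287884} - 321020}{23381 - 454151} = - \frac{92416521681}{287884 \left(-430770\right)} = \left(- \frac{92416521681}{287884}\right) \left(- \frac{1}{430770}\right) = \frac{30805507227}{41337263560}$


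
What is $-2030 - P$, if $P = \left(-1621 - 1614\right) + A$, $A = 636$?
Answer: $569$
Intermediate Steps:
$P = -2599$ ($P = \left(-1621 - 1614\right) + 636 = -3235 + 636 = -2599$)
$-2030 - P = -2030 - -2599 = -2030 + 2599 = 569$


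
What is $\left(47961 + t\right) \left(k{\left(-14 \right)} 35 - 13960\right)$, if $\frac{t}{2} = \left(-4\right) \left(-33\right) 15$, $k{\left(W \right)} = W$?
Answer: $-750258450$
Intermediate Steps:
$t = 3960$ ($t = 2 \left(-4\right) \left(-33\right) 15 = 2 \cdot 132 \cdot 15 = 2 \cdot 1980 = 3960$)
$\left(47961 + t\right) \left(k{\left(-14 \right)} 35 - 13960\right) = \left(47961 + 3960\right) \left(\left(-14\right) 35 - 13960\right) = 51921 \left(-490 - 13960\right) = 51921 \left(-14450\right) = -750258450$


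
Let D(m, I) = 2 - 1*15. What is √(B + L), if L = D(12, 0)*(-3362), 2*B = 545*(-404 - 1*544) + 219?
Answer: I*√858058/2 ≈ 463.16*I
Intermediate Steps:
D(m, I) = -13 (D(m, I) = 2 - 15 = -13)
B = -516441/2 (B = (545*(-404 - 1*544) + 219)/2 = (545*(-404 - 544) + 219)/2 = (545*(-948) + 219)/2 = (-516660 + 219)/2 = (½)*(-516441) = -516441/2 ≈ -2.5822e+5)
L = 43706 (L = -13*(-3362) = 43706)
√(B + L) = √(-516441/2 + 43706) = √(-429029/2) = I*√858058/2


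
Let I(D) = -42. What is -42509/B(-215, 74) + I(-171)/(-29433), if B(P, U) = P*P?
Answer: -416408649/453513475 ≈ -0.91818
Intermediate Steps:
B(P, U) = P**2
-42509/B(-215, 74) + I(-171)/(-29433) = -42509/((-215)**2) - 42/(-29433) = -42509/46225 - 42*(-1/29433) = -42509*1/46225 + 14/9811 = -42509/46225 + 14/9811 = -416408649/453513475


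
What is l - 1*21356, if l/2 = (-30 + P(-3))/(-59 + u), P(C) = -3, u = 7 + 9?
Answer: -918242/43 ≈ -21354.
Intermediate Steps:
u = 16
l = 66/43 (l = 2*((-30 - 3)/(-59 + 16)) = 2*(-33/(-43)) = 2*(-33*(-1/43)) = 2*(33/43) = 66/43 ≈ 1.5349)
l - 1*21356 = 66/43 - 1*21356 = 66/43 - 21356 = -918242/43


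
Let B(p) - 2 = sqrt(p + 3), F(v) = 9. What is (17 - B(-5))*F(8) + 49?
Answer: 184 - 9*I*sqrt(2) ≈ 184.0 - 12.728*I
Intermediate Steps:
B(p) = 2 + sqrt(3 + p) (B(p) = 2 + sqrt(p + 3) = 2 + sqrt(3 + p))
(17 - B(-5))*F(8) + 49 = (17 - (2 + sqrt(3 - 5)))*9 + 49 = (17 - (2 + sqrt(-2)))*9 + 49 = (17 - (2 + I*sqrt(2)))*9 + 49 = (17 + (-2 - I*sqrt(2)))*9 + 49 = (15 - I*sqrt(2))*9 + 49 = (135 - 9*I*sqrt(2)) + 49 = 184 - 9*I*sqrt(2)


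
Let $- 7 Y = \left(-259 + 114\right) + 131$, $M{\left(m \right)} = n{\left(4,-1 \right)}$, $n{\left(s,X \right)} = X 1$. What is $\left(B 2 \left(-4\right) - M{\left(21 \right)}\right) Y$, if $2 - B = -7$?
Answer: $-142$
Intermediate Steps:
$n{\left(s,X \right)} = X$
$B = 9$ ($B = 2 - -7 = 2 + 7 = 9$)
$M{\left(m \right)} = -1$
$Y = 2$ ($Y = - \frac{\left(-259 + 114\right) + 131}{7} = - \frac{-145 + 131}{7} = \left(- \frac{1}{7}\right) \left(-14\right) = 2$)
$\left(B 2 \left(-4\right) - M{\left(21 \right)}\right) Y = \left(9 \cdot 2 \left(-4\right) - -1\right) 2 = \left(18 \left(-4\right) + 1\right) 2 = \left(-72 + 1\right) 2 = \left(-71\right) 2 = -142$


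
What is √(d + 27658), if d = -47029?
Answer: I*√19371 ≈ 139.18*I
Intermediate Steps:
√(d + 27658) = √(-47029 + 27658) = √(-19371) = I*√19371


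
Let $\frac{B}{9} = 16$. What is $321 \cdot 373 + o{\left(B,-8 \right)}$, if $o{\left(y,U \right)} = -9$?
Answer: $119724$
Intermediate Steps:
$B = 144$ ($B = 9 \cdot 16 = 144$)
$321 \cdot 373 + o{\left(B,-8 \right)} = 321 \cdot 373 - 9 = 119733 - 9 = 119724$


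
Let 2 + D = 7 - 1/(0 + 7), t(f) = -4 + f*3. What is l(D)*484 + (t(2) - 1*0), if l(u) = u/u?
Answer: 486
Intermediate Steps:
t(f) = -4 + 3*f
D = 34/7 (D = -2 + (7 - 1/(0 + 7)) = -2 + (7 - 1/7) = -2 + (7 - 1*⅐) = -2 + (7 - ⅐) = -2 + 48/7 = 34/7 ≈ 4.8571)
l(u) = 1
l(D)*484 + (t(2) - 1*0) = 1*484 + ((-4 + 3*2) - 1*0) = 484 + ((-4 + 6) + 0) = 484 + (2 + 0) = 484 + 2 = 486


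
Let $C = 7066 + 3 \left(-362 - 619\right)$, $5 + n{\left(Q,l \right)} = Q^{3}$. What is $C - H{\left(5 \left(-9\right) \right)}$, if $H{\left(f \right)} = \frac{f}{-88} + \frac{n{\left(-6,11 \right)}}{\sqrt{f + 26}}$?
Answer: $\frac{362779}{88} - \frac{221 i \sqrt{19}}{19} \approx 4122.5 - 50.701 i$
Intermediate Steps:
$n{\left(Q,l \right)} = -5 + Q^{3}$
$H{\left(f \right)} = - \frac{221}{\sqrt{26 + f}} - \frac{f}{88}$ ($H{\left(f \right)} = \frac{f}{-88} + \frac{-5 + \left(-6\right)^{3}}{\sqrt{f + 26}} = f \left(- \frac{1}{88}\right) + \frac{-5 - 216}{\sqrt{26 + f}} = - \frac{f}{88} - \frac{221}{\sqrt{26 + f}} = - \frac{221}{\sqrt{26 + f}} - \frac{f}{88}$)
$C = 4123$ ($C = 7066 + 3 \left(-981\right) = 7066 - 2943 = 4123$)
$C - H{\left(5 \left(-9\right) \right)} = 4123 - \left(- \frac{221}{\sqrt{26 + 5 \left(-9\right)}} - \frac{5 \left(-9\right)}{88}\right) = 4123 - \left(- \frac{221}{\sqrt{26 - 45}} - - \frac{45}{88}\right) = 4123 - \left(- \frac{221}{i \sqrt{19}} + \frac{45}{88}\right) = 4123 - \left(- 221 \left(- \frac{i \sqrt{19}}{19}\right) + \frac{45}{88}\right) = 4123 - \left(\frac{221 i \sqrt{19}}{19} + \frac{45}{88}\right) = 4123 - \left(\frac{45}{88} + \frac{221 i \sqrt{19}}{19}\right) = \frac{362779}{88} - \frac{221 i \sqrt{19}}{19}$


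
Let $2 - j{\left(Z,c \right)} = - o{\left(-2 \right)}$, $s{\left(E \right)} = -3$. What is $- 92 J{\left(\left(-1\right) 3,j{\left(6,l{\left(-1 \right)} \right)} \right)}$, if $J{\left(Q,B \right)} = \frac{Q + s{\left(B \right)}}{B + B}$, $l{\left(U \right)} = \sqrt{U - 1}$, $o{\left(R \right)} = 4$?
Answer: $46$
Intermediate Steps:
$l{\left(U \right)} = \sqrt{-1 + U}$
$j{\left(Z,c \right)} = 6$ ($j{\left(Z,c \right)} = 2 - \left(-1\right) 4 = 2 - -4 = 2 + 4 = 6$)
$J{\left(Q,B \right)} = \frac{-3 + Q}{2 B}$ ($J{\left(Q,B \right)} = \frac{Q - 3}{B + B} = \frac{-3 + Q}{2 B}$)
$- 92 J{\left(\left(-1\right) 3,j{\left(6,l{\left(-1 \right)} \right)} \right)} = - 92 \frac{-3 - 3}{2 \cdot 6} = - 92 \cdot \frac{1}{2} \cdot \frac{1}{6} \left(-3 - 3\right) = - 92 \cdot \frac{1}{2} \cdot \frac{1}{6} \left(-6\right) = \left(-92\right) \left(- \frac{1}{2}\right) = 46$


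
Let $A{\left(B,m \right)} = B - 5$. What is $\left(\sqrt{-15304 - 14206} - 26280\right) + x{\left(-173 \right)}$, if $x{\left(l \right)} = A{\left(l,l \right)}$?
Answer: $-26458 + i \sqrt{29510} \approx -26458.0 + 171.78 i$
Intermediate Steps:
$A{\left(B,m \right)} = -5 + B$
$x{\left(l \right)} = -5 + l$
$\left(\sqrt{-15304 - 14206} - 26280\right) + x{\left(-173 \right)} = \left(\sqrt{-15304 - 14206} - 26280\right) - 178 = \left(\sqrt{-29510} - 26280\right) - 178 = \left(i \sqrt{29510} - 26280\right) - 178 = \left(-26280 + i \sqrt{29510}\right) - 178 = -26458 + i \sqrt{29510}$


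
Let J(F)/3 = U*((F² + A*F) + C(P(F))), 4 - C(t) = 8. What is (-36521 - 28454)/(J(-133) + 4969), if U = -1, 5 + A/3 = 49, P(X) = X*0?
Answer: -64975/4582 ≈ -14.180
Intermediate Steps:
P(X) = 0
C(t) = -4 (C(t) = 4 - 1*8 = 4 - 8 = -4)
A = 132 (A = -15 + 3*49 = -15 + 147 = 132)
J(F) = 12 - 396*F - 3*F² (J(F) = 3*(-((F² + 132*F) - 4)) = 3*(-(-4 + F² + 132*F)) = 3*(4 - F² - 132*F) = 12 - 396*F - 3*F²)
(-36521 - 28454)/(J(-133) + 4969) = (-36521 - 28454)/((12 - 396*(-133) - 3*(-133)²) + 4969) = -64975/((12 + 52668 - 3*17689) + 4969) = -64975/((12 + 52668 - 53067) + 4969) = -64975/(-387 + 4969) = -64975/4582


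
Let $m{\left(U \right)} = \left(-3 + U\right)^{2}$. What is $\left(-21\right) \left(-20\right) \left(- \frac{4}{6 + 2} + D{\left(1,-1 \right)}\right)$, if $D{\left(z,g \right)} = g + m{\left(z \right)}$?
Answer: $1050$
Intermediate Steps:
$D{\left(z,g \right)} = g + \left(-3 + z\right)^{2}$
$\left(-21\right) \left(-20\right) \left(- \frac{4}{6 + 2} + D{\left(1,-1 \right)}\right) = \left(-21\right) \left(-20\right) \left(- \frac{4}{6 + 2} - \left(1 - \left(-3 + 1\right)^{2}\right)\right) = 420 \left(- \frac{4}{8} - \left(1 - \left(-2\right)^{2}\right)\right) = 420 \left(\left(-4\right) \frac{1}{8} + \left(-1 + 4\right)\right) = 420 \left(- \frac{1}{2} + 3\right) = 420 \cdot \frac{5}{2} = 1050$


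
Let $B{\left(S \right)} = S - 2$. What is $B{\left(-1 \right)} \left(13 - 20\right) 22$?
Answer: $462$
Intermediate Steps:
$B{\left(S \right)} = -2 + S$
$B{\left(-1 \right)} \left(13 - 20\right) 22 = \left(-2 - 1\right) \left(13 - 20\right) 22 = - 3 \left(13 - 20\right) 22 = \left(-3\right) \left(-7\right) 22 = 21 \cdot 22 = 462$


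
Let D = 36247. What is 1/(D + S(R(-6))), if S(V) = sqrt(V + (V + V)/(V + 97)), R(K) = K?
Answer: 3298477/119559896377 - 3*I*sqrt(5642)/119559896377 ≈ 2.7588e-5 - 1.8847e-9*I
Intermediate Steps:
S(V) = sqrt(V + 2*V/(97 + V)) (S(V) = sqrt(V + (2*V)/(97 + V)) = sqrt(V + 2*V/(97 + V)))
1/(D + S(R(-6))) = 1/(36247 + sqrt(-6*(99 - 6)/(97 - 6))) = 1/(36247 + sqrt(-6*93/91)) = 1/(36247 + sqrt(-6*1/91*93)) = 1/(36247 + sqrt(-558/91)) = 1/(36247 + 3*I*sqrt(5642)/91)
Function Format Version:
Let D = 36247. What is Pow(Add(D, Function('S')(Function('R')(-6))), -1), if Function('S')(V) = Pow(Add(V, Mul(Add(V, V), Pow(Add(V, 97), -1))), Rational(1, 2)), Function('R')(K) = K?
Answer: Add(Rational(3298477, 119559896377), Mul(Rational(-3, 119559896377), I, Pow(5642, Rational(1, 2)))) ≈ Add(2.7588e-5, Mul(-1.8847e-9, I))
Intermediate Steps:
Function('S')(V) = Pow(Add(V, Mul(2, V, Pow(Add(97, V), -1))), Rational(1, 2)) (Function('S')(V) = Pow(Add(V, Mul(Mul(2, V), Pow(Add(97, V), -1))), Rational(1, 2)) = Pow(Add(V, Mul(2, V, Pow(Add(97, V), -1))), Rational(1, 2)))
Pow(Add(D, Function('S')(Function('R')(-6))), -1) = Pow(Add(36247, Pow(Mul(-6, Pow(Add(97, -6), -1), Add(99, -6)), Rational(1, 2))), -1) = Pow(Add(36247, Pow(Mul(-6, Pow(91, -1), 93), Rational(1, 2))), -1) = Pow(Add(36247, Pow(Mul(-6, Rational(1, 91), 93), Rational(1, 2))), -1) = Pow(Add(36247, Pow(Rational(-558, 91), Rational(1, 2))), -1) = Pow(Add(36247, Mul(Rational(3, 91), I, Pow(5642, Rational(1, 2)))), -1)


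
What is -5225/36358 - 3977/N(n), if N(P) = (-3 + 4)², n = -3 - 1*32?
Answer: -144600991/36358 ≈ -3977.1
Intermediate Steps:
n = -35 (n = -3 - 32 = -35)
N(P) = 1 (N(P) = 1² = 1)
-5225/36358 - 3977/N(n) = -5225/36358 - 3977/1 = -5225*1/36358 - 3977*1 = -5225/36358 - 3977 = -144600991/36358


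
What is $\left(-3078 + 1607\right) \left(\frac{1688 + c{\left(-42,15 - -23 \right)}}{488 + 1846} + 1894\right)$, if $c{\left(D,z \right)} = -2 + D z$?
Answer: $- \frac{1083804851}{389} \approx -2.7861 \cdot 10^{6}$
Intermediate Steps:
$\left(-3078 + 1607\right) \left(\frac{1688 + c{\left(-42,15 - -23 \right)}}{488 + 1846} + 1894\right) = \left(-3078 + 1607\right) \left(\frac{1688 - \left(2 + 42 \left(15 - -23\right)\right)}{488 + 1846} + 1894\right) = - 1471 \left(\frac{1688 - \left(2 + 42 \left(15 + 23\right)\right)}{2334} + 1894\right) = - 1471 \left(\left(1688 - 1598\right) \frac{1}{2334} + 1894\right) = - 1471 \left(90 \cdot \frac{1}{2334} + 1894\right) = - 1471 \left(\frac{15}{389} + 1894\right) = \left(-1471\right) \frac{736781}{389} = - \frac{1083804851}{389}$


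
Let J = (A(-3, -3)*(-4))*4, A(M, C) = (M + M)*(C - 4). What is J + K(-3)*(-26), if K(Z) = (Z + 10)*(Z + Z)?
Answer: 420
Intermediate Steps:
K(Z) = 2*Z*(10 + Z) (K(Z) = (10 + Z)*(2*Z) = 2*Z*(10 + Z))
A(M, C) = 2*M*(-4 + C) (A(M, C) = (2*M)*(-4 + C) = 2*M*(-4 + C))
J = -672 (J = ((2*(-3)*(-4 - 3))*(-4))*4 = ((2*(-3)*(-7))*(-4))*4 = (42*(-4))*4 = -168*4 = -672)
J + K(-3)*(-26) = -672 + (2*(-3)*(10 - 3))*(-26) = -672 + (2*(-3)*7)*(-26) = -672 - 42*(-26) = -672 + 1092 = 420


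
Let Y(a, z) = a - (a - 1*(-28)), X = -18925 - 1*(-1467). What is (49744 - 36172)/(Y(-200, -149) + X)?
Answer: -6786/8743 ≈ -0.77616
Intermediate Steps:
X = -17458 (X = -18925 + 1467 = -17458)
Y(a, z) = -28 (Y(a, z) = a - (a + 28) = a - (28 + a) = a + (-28 - a) = -28)
(49744 - 36172)/(Y(-200, -149) + X) = (49744 - 36172)/(-28 - 17458) = 13572/(-17486) = 13572*(-1/17486) = -6786/8743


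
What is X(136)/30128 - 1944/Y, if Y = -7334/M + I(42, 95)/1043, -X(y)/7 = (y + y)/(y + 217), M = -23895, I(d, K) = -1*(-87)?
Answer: -4600601374813739/923763251239 ≈ -4980.3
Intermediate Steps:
I(d, K) = 87
X(y) = -14*y/(217 + y) (X(y) = -7*(y + y)/(y + 217) = -7*2*y/(217 + y) = -14*y/(217 + y))
Y = 9728227/24922485 (Y = -7334/(-23895) + 87/1043 = -7334*(-1/23895) + 87*(1/1043) = 7334/23895 + 87/1043 = 9728227/24922485 ≈ 0.39034)
X(136)/30128 - 1944/Y = -14*136/(217 + 136)/30128 - 1944/9728227/24922485 = -14*136/353*(1/30128) - 1944*24922485/9728227 = -14*136*1/353*(1/30128) - 48449310840/9728227 = -1904/353*1/30128 - 48449310840/9728227 = -17/94957 - 48449310840/9728227 = -4600601374813739/923763251239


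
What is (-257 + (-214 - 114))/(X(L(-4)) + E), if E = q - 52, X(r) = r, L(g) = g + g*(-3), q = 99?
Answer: -117/11 ≈ -10.636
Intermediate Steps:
L(g) = -2*g (L(g) = g - 3*g = -2*g)
E = 47 (E = 99 - 52 = 47)
(-257 + (-214 - 114))/(X(L(-4)) + E) = (-257 + (-214 - 114))/(-2*(-4) + 47) = (-257 - 328)/(8 + 47) = -585/55 = -585*1/55 = -117/11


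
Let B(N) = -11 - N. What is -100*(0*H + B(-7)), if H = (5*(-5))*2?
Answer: 400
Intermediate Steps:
H = -50 (H = -25*2 = -50)
-100*(0*H + B(-7)) = -100*(0*(-50) + (-11 - 1*(-7))) = -100*(0 + (-11 + 7)) = -100*(0 - 4) = -100*(-4) = 400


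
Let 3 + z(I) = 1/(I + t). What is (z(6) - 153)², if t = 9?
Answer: 5470921/225 ≈ 24315.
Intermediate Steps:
z(I) = -3 + 1/(9 + I) (z(I) = -3 + 1/(I + 9) = -3 + 1/(9 + I))
(z(6) - 153)² = ((-26 - 3*6)/(9 + 6) - 153)² = ((-26 - 18)/15 - 153)² = ((1/15)*(-44) - 153)² = (-44/15 - 153)² = (-2339/15)² = 5470921/225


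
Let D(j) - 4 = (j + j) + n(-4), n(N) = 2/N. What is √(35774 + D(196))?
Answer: √144678/2 ≈ 190.18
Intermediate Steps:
D(j) = 7/2 + 2*j (D(j) = 4 + ((j + j) + 2/(-4)) = 4 + (2*j + 2*(-¼)) = 4 + (2*j - ½) = 4 + (-½ + 2*j) = 7/2 + 2*j)
√(35774 + D(196)) = √(35774 + (7/2 + 2*196)) = √(35774 + (7/2 + 392)) = √(35774 + 791/2) = √(72339/2) = √144678/2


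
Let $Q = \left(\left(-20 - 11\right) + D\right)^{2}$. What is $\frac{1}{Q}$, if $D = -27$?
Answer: $\frac{1}{3364} \approx 0.00029727$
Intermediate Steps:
$Q = 3364$ ($Q = \left(\left(-20 - 11\right) - 27\right)^{2} = \left(-31 - 27\right)^{2} = \left(-58\right)^{2} = 3364$)
$\frac{1}{Q} = \frac{1}{3364}$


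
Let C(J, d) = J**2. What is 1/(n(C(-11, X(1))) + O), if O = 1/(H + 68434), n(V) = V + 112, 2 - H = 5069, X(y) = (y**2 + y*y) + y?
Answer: 63367/14764512 ≈ 0.0042918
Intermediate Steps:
X(y) = y + 2*y**2 (X(y) = (y**2 + y**2) + y = 2*y**2 + y = y + 2*y**2)
H = -5067 (H = 2 - 1*5069 = 2 - 5069 = -5067)
n(V) = 112 + V
O = 1/63367 (O = 1/(-5067 + 68434) = 1/63367 ≈ 1.5781e-5)
1/(n(C(-11, X(1))) + O) = 1/((112 + (-11)**2) + 1/63367) = 1/((112 + 121) + 1/63367) = 1/(233 + 1/63367) = 1/(14764512/63367) = 63367/14764512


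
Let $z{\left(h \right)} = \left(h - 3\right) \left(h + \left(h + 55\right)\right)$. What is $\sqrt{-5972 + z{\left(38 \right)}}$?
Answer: $i \sqrt{1387} \approx 37.242 i$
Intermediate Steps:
$z{\left(h \right)} = \left(-3 + h\right) \left(55 + 2 h\right)$ ($z{\left(h \right)} = \left(-3 + h\right) \left(h + \left(55 + h\right)\right) = \left(-3 + h\right) \left(55 + 2 h\right)$)
$\sqrt{-5972 + z{\left(38 \right)}} = \sqrt{-5972 + \left(-165 + 2 \cdot 38^{2} + 49 \cdot 38\right)} = \sqrt{-5972 + \left(-165 + 2 \cdot 1444 + 1862\right)} = \sqrt{-5972 + \left(-165 + 2888 + 1862\right)} = \sqrt{-5972 + 4585} = \sqrt{-1387} = i \sqrt{1387}$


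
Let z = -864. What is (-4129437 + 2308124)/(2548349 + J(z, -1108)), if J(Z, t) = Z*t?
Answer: -1821313/3505661 ≈ -0.51954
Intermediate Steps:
(-4129437 + 2308124)/(2548349 + J(z, -1108)) = (-4129437 + 2308124)/(2548349 - 864*(-1108)) = -1821313/(2548349 + 957312) = -1821313/3505661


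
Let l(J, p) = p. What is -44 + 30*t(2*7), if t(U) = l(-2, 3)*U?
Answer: 1216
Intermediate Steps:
t(U) = 3*U
-44 + 30*t(2*7) = -44 + 30*(3*(2*7)) = -44 + 30*(3*14) = -44 + 30*42 = -44 + 1260 = 1216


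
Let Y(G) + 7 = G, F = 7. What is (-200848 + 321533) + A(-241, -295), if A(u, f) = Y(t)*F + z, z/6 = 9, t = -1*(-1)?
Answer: 120697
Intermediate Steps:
t = 1
Y(G) = -7 + G
z = 54 (z = 6*9 = 54)
A(u, f) = 12 (A(u, f) = (-7 + 1)*7 + 54 = -6*7 + 54 = -42 + 54 = 12)
(-200848 + 321533) + A(-241, -295) = (-200848 + 321533) + 12 = 120685 + 12 = 120697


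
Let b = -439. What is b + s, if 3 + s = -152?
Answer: -594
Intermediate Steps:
s = -155 (s = -3 - 152 = -155)
b + s = -439 - 155 = -594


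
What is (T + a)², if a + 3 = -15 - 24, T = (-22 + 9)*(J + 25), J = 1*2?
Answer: 154449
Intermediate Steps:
J = 2
T = -351 (T = (-22 + 9)*(2 + 25) = -13*27 = -351)
a = -42 (a = -3 + (-15 - 24) = -3 - 39 = -42)
(T + a)² = (-351 - 42)² = (-393)² = 154449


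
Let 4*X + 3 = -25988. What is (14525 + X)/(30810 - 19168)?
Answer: 32109/46568 ≈ 0.68951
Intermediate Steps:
X = -25991/4 (X = -¾ + (¼)*(-25988) = -¾ - 6497 = -25991/4 ≈ -6497.8)
(14525 + X)/(30810 - 19168) = (14525 - 25991/4)/(30810 - 19168) = (32109/4)/11642 = (32109/4)*(1/11642) = 32109/46568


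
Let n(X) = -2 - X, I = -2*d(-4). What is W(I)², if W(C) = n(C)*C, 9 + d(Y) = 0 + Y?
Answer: 529984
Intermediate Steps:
d(Y) = -9 + Y (d(Y) = -9 + (0 + Y) = -9 + Y)
I = 26 (I = -2*(-9 - 4) = -2*(-13) = 26)
W(C) = C*(-2 - C) (W(C) = (-2 - C)*C = C*(-2 - C))
W(I)² = (-1*26*(2 + 26))² = (-1*26*28)² = (-728)² = 529984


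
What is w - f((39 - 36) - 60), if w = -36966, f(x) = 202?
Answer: -37168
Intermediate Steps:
w - f((39 - 36) - 60) = -36966 - 1*202 = -36966 - 202 = -37168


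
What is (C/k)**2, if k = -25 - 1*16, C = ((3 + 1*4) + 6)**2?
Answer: 28561/1681 ≈ 16.990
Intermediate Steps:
C = 169 (C = ((3 + 4) + 6)**2 = (7 + 6)**2 = 13**2 = 169)
k = -41 (k = -25 - 16 = -41)
(C/k)**2 = (169/(-41))**2 = (169*(-1/41))**2 = (-169/41)**2 = 28561/1681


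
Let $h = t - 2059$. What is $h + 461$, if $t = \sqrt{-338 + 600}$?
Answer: $-1598 + \sqrt{262} \approx -1581.8$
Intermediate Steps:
$t = \sqrt{262} \approx 16.186$
$h = -2059 + \sqrt{262}$ ($h = \sqrt{262} - 2059 = -2059 + \sqrt{262} \approx -2042.8$)
$h + 461 = \left(-2059 + \sqrt{262}\right) + 461 = -1598 + \sqrt{262}$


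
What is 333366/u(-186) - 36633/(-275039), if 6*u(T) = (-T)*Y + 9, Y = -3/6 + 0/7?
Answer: -45844069206/1925273 ≈ -23812.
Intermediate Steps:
Y = -1/2 (Y = -3*1/6 + 0*(1/7) = -1/2 + 0 = -1/2 ≈ -0.50000)
u(T) = 3/2 + T/12 (u(T) = (-T*(-1/2) + 9)/6 = (T/2 + 9)/6 = (9 + T/2)/6 = 3/2 + T/12)
333366/u(-186) - 36633/(-275039) = 333366/(3/2 + (1/12)*(-186)) - 36633/(-275039) = 333366/(3/2 - 31/2) - 36633*(-1/275039) = 333366/(-14) + 36633/275039 = 333366*(-1/14) + 36633/275039 = -166683/7 + 36633/275039 = -45844069206/1925273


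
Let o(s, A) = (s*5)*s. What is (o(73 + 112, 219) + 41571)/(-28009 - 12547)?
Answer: -53174/10139 ≈ -5.2445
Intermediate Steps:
o(s, A) = 5*s**2 (o(s, A) = (5*s)*s = 5*s**2)
(o(73 + 112, 219) + 41571)/(-28009 - 12547) = (5*(73 + 112)**2 + 41571)/(-28009 - 12547) = (5*185**2 + 41571)/(-40556) = (5*34225 + 41571)*(-1/40556) = (171125 + 41571)*(-1/40556) = 212696*(-1/40556) = -53174/10139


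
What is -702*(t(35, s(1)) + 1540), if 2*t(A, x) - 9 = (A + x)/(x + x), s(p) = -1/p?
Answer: -1078272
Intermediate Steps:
t(A, x) = 9/2 + (A + x)/(4*x) (t(A, x) = 9/2 + ((A + x)/(x + x))/2 = 9/2 + ((A + x)/((2*x)))/2 = 9/2 + ((A + x)*(1/(2*x)))/2 = 9/2 + ((A + x)/(2*x))/2 = 9/2 + (A + x)/(4*x))
-702*(t(35, s(1)) + 1540) = -702*((35 + 19*(-1/1))/(4*((-1/1))) + 1540) = -702*((35 + 19*(-1*1))/(4*((-1*1))) + 1540) = -702*((1/4)*(35 + 19*(-1))/(-1) + 1540) = -702*((1/4)*(-1)*(35 - 19) + 1540) = -702*((1/4)*(-1)*16 + 1540) = -702*(-4 + 1540) = -702*1536 = -1078272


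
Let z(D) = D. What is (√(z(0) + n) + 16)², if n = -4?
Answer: 252 + 64*I ≈ 252.0 + 64.0*I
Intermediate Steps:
(√(z(0) + n) + 16)² = (√(0 - 4) + 16)² = (√(-4) + 16)² = (2*I + 16)² = (16 + 2*I)²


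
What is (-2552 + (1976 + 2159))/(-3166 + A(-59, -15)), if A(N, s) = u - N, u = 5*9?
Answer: -1583/3062 ≈ -0.51698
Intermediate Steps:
u = 45
A(N, s) = 45 - N
(-2552 + (1976 + 2159))/(-3166 + A(-59, -15)) = (-2552 + (1976 + 2159))/(-3166 + (45 - 1*(-59))) = (-2552 + 4135)/(-3166 + (45 + 59)) = 1583/(-3166 + 104) = 1583/(-3062) = 1583*(-1/3062) = -1583/3062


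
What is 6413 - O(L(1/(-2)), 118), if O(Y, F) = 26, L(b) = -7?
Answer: 6387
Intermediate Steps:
6413 - O(L(1/(-2)), 118) = 6413 - 1*26 = 6413 - 26 = 6387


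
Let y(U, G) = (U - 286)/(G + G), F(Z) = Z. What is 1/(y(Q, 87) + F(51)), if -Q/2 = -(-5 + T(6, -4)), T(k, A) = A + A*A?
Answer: 87/4301 ≈ 0.020228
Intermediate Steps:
T(k, A) = A + A²
Q = 14 (Q = -(-2)*(-5 - 4*(1 - 4)) = -(-2)*(-5 - 4*(-3)) = -(-2)*(-5 + 12) = -(-2)*7 = -2*(-7) = 14)
y(U, G) = (-286 + U)/(2*G) (y(U, G) = (-286 + U)/((2*G)) = (-286 + U)*(1/(2*G)) = (-286 + U)/(2*G))
1/(y(Q, 87) + F(51)) = 1/((½)*(-286 + 14)/87 + 51) = 1/((½)*(1/87)*(-272) + 51) = 1/(-136/87 + 51) = 1/(4301/87) = 87/4301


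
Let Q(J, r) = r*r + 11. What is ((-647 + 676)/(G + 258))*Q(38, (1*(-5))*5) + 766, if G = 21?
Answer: 77386/93 ≈ 832.11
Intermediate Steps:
Q(J, r) = 11 + r² (Q(J, r) = r² + 11 = 11 + r²)
((-647 + 676)/(G + 258))*Q(38, (1*(-5))*5) + 766 = ((-647 + 676)/(21 + 258))*(11 + ((1*(-5))*5)²) + 766 = (29/279)*(11 + (-5*5)²) + 766 = (29*(1/279))*(11 + (-25)²) + 766 = 29*(11 + 625)/279 + 766 = (29/279)*636 + 766 = 6148/93 + 766 = 77386/93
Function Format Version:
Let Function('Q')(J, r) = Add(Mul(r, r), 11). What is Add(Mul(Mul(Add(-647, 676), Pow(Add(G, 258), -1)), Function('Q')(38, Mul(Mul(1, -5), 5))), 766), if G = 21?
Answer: Rational(77386, 93) ≈ 832.11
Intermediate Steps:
Function('Q')(J, r) = Add(11, Pow(r, 2)) (Function('Q')(J, r) = Add(Pow(r, 2), 11) = Add(11, Pow(r, 2)))
Add(Mul(Mul(Add(-647, 676), Pow(Add(G, 258), -1)), Function('Q')(38, Mul(Mul(1, -5), 5))), 766) = Add(Mul(Mul(Add(-647, 676), Pow(Add(21, 258), -1)), Add(11, Pow(Mul(Mul(1, -5), 5), 2))), 766) = Add(Mul(Mul(29, Pow(279, -1)), Add(11, Pow(Mul(-5, 5), 2))), 766) = Add(Mul(Mul(29, Rational(1, 279)), Add(11, Pow(-25, 2))), 766) = Add(Mul(Rational(29, 279), Add(11, 625)), 766) = Add(Mul(Rational(29, 279), 636), 766) = Add(Rational(6148, 93), 766) = Rational(77386, 93)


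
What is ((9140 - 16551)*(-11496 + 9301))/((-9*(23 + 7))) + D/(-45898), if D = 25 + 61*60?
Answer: -37331520808/619623 ≈ -60249.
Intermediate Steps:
D = 3685 (D = 25 + 3660 = 3685)
((9140 - 16551)*(-11496 + 9301))/((-9*(23 + 7))) + D/(-45898) = ((9140 - 16551)*(-11496 + 9301))/((-9*(23 + 7))) + 3685/(-45898) = (-7411*(-2195))/((-9*30)) + 3685*(-1/45898) = 16267145/(-270) - 3685/45898 = 16267145*(-1/270) - 3685/45898 = -3253429/54 - 3685/45898 = -37331520808/619623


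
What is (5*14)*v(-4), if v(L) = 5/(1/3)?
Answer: 1050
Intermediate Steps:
v(L) = 15 (v(L) = 5/(⅓) = 5*3 = 15)
(5*14)*v(-4) = (5*14)*15 = 70*15 = 1050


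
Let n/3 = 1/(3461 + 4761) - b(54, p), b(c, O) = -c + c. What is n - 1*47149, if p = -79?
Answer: -387659075/8222 ≈ -47149.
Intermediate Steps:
b(c, O) = 0
n = 3/8222 (n = 3*(1/(3461 + 4761) - 1*0) = 3*(1/8222 + 0) = 3*(1/8222) = 3/8222 ≈ 0.00036487)
n - 1*47149 = 3/8222 - 1*47149 = 3/8222 - 47149 = -387659075/8222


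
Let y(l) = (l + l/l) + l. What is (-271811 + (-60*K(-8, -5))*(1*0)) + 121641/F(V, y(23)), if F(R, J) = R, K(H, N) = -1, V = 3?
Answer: -231264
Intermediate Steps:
y(l) = 1 + 2*l (y(l) = (l + 1) + l = (1 + l) + l = 1 + 2*l)
(-271811 + (-60*K(-8, -5))*(1*0)) + 121641/F(V, y(23)) = (-271811 + (-60*(-1))*(1*0)) + 121641/3 = (-271811 + 60*0) + 121641*(⅓) = (-271811 + 0) + 40547 = -271811 + 40547 = -231264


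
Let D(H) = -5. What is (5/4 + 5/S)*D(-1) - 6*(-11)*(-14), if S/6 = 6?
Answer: -16757/18 ≈ -930.94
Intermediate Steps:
S = 36 (S = 6*6 = 36)
(5/4 + 5/S)*D(-1) - 6*(-11)*(-14) = (5/4 + 5/36)*(-5) - 6*(-11)*(-14) = (5*(¼) + 5*(1/36))*(-5) + 66*(-14) = (5/4 + 5/36)*(-5) - 924 = (25/18)*(-5) - 924 = -125/18 - 924 = -16757/18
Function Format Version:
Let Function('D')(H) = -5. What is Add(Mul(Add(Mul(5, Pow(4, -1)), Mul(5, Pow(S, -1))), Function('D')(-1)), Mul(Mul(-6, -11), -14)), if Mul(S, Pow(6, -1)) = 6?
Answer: Rational(-16757, 18) ≈ -930.94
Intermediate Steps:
S = 36 (S = Mul(6, 6) = 36)
Add(Mul(Add(Mul(5, Pow(4, -1)), Mul(5, Pow(S, -1))), Function('D')(-1)), Mul(Mul(-6, -11), -14)) = Add(Mul(Add(Mul(5, Pow(4, -1)), Mul(5, Pow(36, -1))), -5), Mul(Mul(-6, -11), -14)) = Add(Mul(Add(Mul(5, Rational(1, 4)), Mul(5, Rational(1, 36))), -5), Mul(66, -14)) = Add(Mul(Add(Rational(5, 4), Rational(5, 36)), -5), -924) = Add(Mul(Rational(25, 18), -5), -924) = Add(Rational(-125, 18), -924) = Rational(-16757, 18)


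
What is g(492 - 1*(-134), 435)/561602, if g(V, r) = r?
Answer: 435/561602 ≈ 0.00077457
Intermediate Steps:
g(492 - 1*(-134), 435)/561602 = 435/561602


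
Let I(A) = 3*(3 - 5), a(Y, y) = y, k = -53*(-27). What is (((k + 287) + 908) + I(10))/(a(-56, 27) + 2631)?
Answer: 1310/1329 ≈ 0.98570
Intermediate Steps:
k = 1431
I(A) = -6 (I(A) = 3*(-2) = -6)
(((k + 287) + 908) + I(10))/(a(-56, 27) + 2631) = (((1431 + 287) + 908) - 6)/(27 + 2631) = ((1718 + 908) - 6)/2658 = (2626 - 6)*(1/2658) = 2620*(1/2658) = 1310/1329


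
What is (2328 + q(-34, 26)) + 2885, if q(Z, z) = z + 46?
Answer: 5285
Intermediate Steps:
q(Z, z) = 46 + z
(2328 + q(-34, 26)) + 2885 = (2328 + (46 + 26)) + 2885 = (2328 + 72) + 2885 = 2400 + 2885 = 5285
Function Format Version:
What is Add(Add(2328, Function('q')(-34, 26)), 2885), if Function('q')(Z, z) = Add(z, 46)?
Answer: 5285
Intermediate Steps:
Function('q')(Z, z) = Add(46, z)
Add(Add(2328, Function('q')(-34, 26)), 2885) = Add(Add(2328, Add(46, 26)), 2885) = Add(Add(2328, 72), 2885) = Add(2400, 2885) = 5285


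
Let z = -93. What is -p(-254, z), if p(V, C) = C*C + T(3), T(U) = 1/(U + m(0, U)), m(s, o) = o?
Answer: -51895/6 ≈ -8649.2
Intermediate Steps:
T(U) = 1/(2*U) (T(U) = 1/(U + U) = 1/(2*U))
p(V, C) = ⅙ + C² (p(V, C) = C*C + (½)/3 = C² + (½)*(⅓) = C² + ⅙ = ⅙ + C²)
-p(-254, z) = -(⅙ + (-93)²) = -(⅙ + 8649) = -1*51895/6 = -51895/6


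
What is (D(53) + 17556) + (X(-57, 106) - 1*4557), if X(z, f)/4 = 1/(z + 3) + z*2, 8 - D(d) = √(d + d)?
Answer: 338875/27 - √106 ≈ 12541.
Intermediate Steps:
D(d) = 8 - √2*√d (D(d) = 8 - √(d + d) = 8 - √(2*d) = 8 - √2*√d)
X(z, f) = 4/(3 + z) + 8*z (X(z, f) = 4*(1/(z + 3) + z*2) = 4*(1/(3 + z) + 2*z) = 4/(3 + z) + 8*z)
(D(53) + 17556) + (X(-57, 106) - 1*4557) = ((8 - √2*√53) + 17556) + (4*(1 + 2*(-57)² + 6*(-57))/(3 - 57) - 1*4557) = ((8 - √106) + 17556) + (4*(1 + 2*3249 - 342)/(-54) - 4557) = (17564 - √106) + (4*(-1/54)*(1 + 6498 - 342) - 4557) = (17564 - √106) + (4*(-1/54)*6157 - 4557) = (17564 - √106) + (-12314/27 - 4557) = (17564 - √106) - 135353/27 = 338875/27 - √106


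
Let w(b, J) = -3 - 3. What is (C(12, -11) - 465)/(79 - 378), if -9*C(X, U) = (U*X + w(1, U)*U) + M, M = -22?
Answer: 4097/2691 ≈ 1.5225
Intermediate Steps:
w(b, J) = -6
C(X, U) = 22/9 + 2*U/3 - U*X/9 (C(X, U) = -((U*X - 6*U) - 22)/9 = -((-6*U + U*X) - 22)/9 = -(-22 - 6*U + U*X)/9 = 22/9 + 2*U/3 - U*X/9)
(C(12, -11) - 465)/(79 - 378) = ((22/9 + (⅔)*(-11) - ⅑*(-11)*12) - 465)/(79 - 378) = ((22/9 - 22/3 + 44/3) - 465)/(-299) = (88/9 - 465)*(-1/299) = -4097/9*(-1/299) = 4097/2691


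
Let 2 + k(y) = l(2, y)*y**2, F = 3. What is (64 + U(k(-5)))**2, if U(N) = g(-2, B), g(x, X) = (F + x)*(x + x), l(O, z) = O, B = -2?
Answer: 3600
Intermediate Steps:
g(x, X) = 2*x*(3 + x) (g(x, X) = (3 + x)*(x + x) = (3 + x)*(2*x) = 2*x*(3 + x))
k(y) = -2 + 2*y**2
U(N) = -4 (U(N) = 2*(-2)*(3 - 2) = 2*(-2)*1 = -4)
(64 + U(k(-5)))**2 = (64 - 4)**2 = 60**2 = 3600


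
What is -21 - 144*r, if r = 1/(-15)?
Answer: -57/5 ≈ -11.400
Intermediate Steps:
r = -1/15 ≈ -0.066667
-21 - 144*r = -21 - 144*(-1/15) = -21 + 48/5 = -57/5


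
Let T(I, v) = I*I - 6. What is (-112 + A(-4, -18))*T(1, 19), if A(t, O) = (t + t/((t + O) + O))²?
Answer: 9679/20 ≈ 483.95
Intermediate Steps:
T(I, v) = -6 + I² (T(I, v) = I² - 6 = -6 + I²)
A(t, O) = (t + t/(t + 2*O))² (A(t, O) = (t + t/((O + t) + O))² = (t + t/(t + 2*O))²)
(-112 + A(-4, -18))*T(1, 19) = (-112 + (-4)²*(1 - 4 + 2*(-18))²/(-4 + 2*(-18))²)*(-6 + 1²) = (-112 + 16*(1 - 4 - 36)²/(-4 - 36)²)*(-6 + 1) = (-112 + 16*(-39)²/(-40)²)*(-5) = (-112 + 16*(1/1600)*1521)*(-5) = (-112 + 1521/100)*(-5) = -9679/100*(-5) = 9679/20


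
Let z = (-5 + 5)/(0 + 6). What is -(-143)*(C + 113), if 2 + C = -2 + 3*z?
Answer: 15587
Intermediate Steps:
z = 0 (z = 0/6 = 0*(⅙) = 0)
C = -4 (C = -2 + (-2 + 3*0) = -2 + (-2 + 0) = -2 - 2 = -4)
-(-143)*(C + 113) = -(-143)*(-4 + 113) = -(-143)*109 = -1*(-15587) = 15587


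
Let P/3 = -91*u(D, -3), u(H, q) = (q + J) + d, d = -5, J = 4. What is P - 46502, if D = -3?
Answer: -45410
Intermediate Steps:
u(H, q) = -1 + q (u(H, q) = (q + 4) - 5 = (4 + q) - 5 = -1 + q)
P = 1092 (P = 3*(-91*(-1 - 3)) = 3*(-91*(-4)) = 3*364 = 1092)
P - 46502 = 1092 - 46502 = -45410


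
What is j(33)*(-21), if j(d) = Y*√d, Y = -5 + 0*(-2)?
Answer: 105*√33 ≈ 603.18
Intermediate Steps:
Y = -5 (Y = -5 + 0 = -5)
j(d) = -5*√d
j(33)*(-21) = -5*√33*(-21) = 105*√33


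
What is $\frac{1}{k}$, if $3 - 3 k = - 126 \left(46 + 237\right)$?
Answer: $\frac{1}{11887} \approx 8.4126 \cdot 10^{-5}$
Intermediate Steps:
$k = 11887$ ($k = 1 - \frac{\left(-126\right) \left(46 + 237\right)}{3} = 1 - \frac{\left(-126\right) 283}{3} = 1 - -11886 = 1 + 11886 = 11887$)
$\frac{1}{k} = \frac{1}{11887}$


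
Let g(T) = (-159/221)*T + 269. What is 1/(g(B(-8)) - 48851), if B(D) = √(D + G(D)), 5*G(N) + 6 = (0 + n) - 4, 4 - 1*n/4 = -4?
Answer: -659109295/32020847794971 + 11713*I*√10/64041695589942 ≈ -2.0584e-5 + 5.7837e-10*I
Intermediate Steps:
n = 32 (n = 16 - 4*(-4) = 16 + 16 = 32)
G(N) = 22/5 (G(N) = -6/5 + ((0 + 32) - 4)/5 = -6/5 + (32 - 4)/5 = -6/5 + (⅕)*28 = -6/5 + 28/5 = 22/5)
B(D) = √(22/5 + D) (B(D) = √(D + 22/5) = √(22/5 + D))
g(T) = 269 - 159*T/221 (g(T) = (-159*1/221)*T + 269 = -159*T/221 + 269 = 269 - 159*T/221)
1/(g(B(-8)) - 48851) = 1/((269 - 159*√(110 + 25*(-8))/1105) - 48851) = 1/((269 - 159*√(110 - 200)/1105) - 48851) = 1/((269 - 159*√(-90)/1105) - 48851) = 1/((269 - 159*3*I*√10/1105) - 48851) = 1/((269 - 477*I*√10/1105) - 48851) = 1/(-48582 - 477*I*√10/1105)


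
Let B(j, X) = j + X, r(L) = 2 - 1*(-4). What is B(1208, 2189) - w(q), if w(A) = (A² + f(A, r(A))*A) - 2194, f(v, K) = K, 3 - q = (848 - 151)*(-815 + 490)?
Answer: -51316288361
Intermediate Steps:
q = 226528 (q = 3 - (848 - 151)*(-815 + 490) = 3 - 697*(-325) = 3 - 1*(-226525) = 3 + 226525 = 226528)
r(L) = 6 (r(L) = 2 + 4 = 6)
w(A) = -2194 + A² + 6*A (w(A) = (A² + 6*A) - 2194 = -2194 + A² + 6*A)
B(j, X) = X + j
B(1208, 2189) - w(q) = (2189 + 1208) - (-2194 + 226528² + 6*226528) = 3397 - (-2194 + 51314934784 + 1359168) = 3397 - 1*51316291758 = 3397 - 51316291758 = -51316288361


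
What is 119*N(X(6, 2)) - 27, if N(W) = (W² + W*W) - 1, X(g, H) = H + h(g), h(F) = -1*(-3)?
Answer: 5804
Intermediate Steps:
h(F) = 3
X(g, H) = 3 + H (X(g, H) = H + 3 = 3 + H)
N(W) = -1 + 2*W² (N(W) = (W² + W²) - 1 = 2*W² - 1 = -1 + 2*W²)
119*N(X(6, 2)) - 27 = 119*(-1 + 2*(3 + 2)²) - 27 = 119*(-1 + 2*5²) - 27 = 119*(-1 + 2*25) - 27 = 119*(-1 + 50) - 27 = 119*49 - 27 = 5831 - 27 = 5804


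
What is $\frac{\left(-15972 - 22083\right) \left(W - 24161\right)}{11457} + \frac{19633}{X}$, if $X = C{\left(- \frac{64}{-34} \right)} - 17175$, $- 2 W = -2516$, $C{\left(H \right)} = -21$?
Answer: $\frac{1665261756451}{21890508} \approx 76072.0$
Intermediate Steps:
$W = 1258$ ($W = \left(- \frac{1}{2}\right) \left(-2516\right) = 1258$)
$X = -17196$ ($X = -21 - 17175 = -17196$)
$\frac{\left(-15972 - 22083\right) \left(W - 24161\right)}{11457} + \frac{19633}{X} = \frac{\left(-15972 - 22083\right) \left(1258 - 24161\right)}{11457} + \frac{19633}{-17196} = \left(-38055\right) \left(-22903\right) \frac{1}{11457} + 19633 \left(- \frac{1}{17196}\right) = 871573665 \cdot \frac{1}{11457} - \frac{19633}{17196} = \frac{290524555}{3819} - \frac{19633}{17196} = \frac{1665261756451}{21890508}$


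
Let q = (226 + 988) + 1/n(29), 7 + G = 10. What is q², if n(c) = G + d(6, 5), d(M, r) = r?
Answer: 94342369/64 ≈ 1.4741e+6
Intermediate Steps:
G = 3 (G = -7 + 10 = 3)
n(c) = 8 (n(c) = 3 + 5 = 8)
q = 9713/8 (q = (226 + 988) + 1/8 = 1214 + ⅛ = 9713/8 ≈ 1214.1)
q² = (9713/8)² = 94342369/64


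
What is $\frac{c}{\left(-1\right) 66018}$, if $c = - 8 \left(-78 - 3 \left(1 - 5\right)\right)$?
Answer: $- \frac{88}{11003} \approx -0.0079978$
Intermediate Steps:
$c = 528$ ($c = - 8 \left(-78 - -12\right) = - 8 \left(-78 + 12\right) = \left(-8\right) \left(-66\right) = 528$)
$\frac{c}{\left(-1\right) 66018} = \frac{528}{\left(-1\right) 66018} = \frac{528}{-66018} = 528 \left(- \frac{1}{66018}\right) = - \frac{88}{11003}$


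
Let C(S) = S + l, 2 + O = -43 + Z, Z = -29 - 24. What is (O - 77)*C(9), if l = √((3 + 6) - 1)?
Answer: -1575 - 350*√2 ≈ -2070.0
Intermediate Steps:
Z = -53
l = 2*√2 (l = √(9 - 1) = √8 = 2*√2 ≈ 2.8284)
O = -98 (O = -2 + (-43 - 53) = -2 - 96 = -98)
C(S) = S + 2*√2
(O - 77)*C(9) = (-98 - 77)*(9 + 2*√2) = -175*(9 + 2*√2) = -1575 - 350*√2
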